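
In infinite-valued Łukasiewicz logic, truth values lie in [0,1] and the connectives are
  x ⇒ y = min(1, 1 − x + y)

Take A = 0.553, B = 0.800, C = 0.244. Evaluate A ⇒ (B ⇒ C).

0.891

B ⇒ C = min(1, 1 − 0.800 + 0.244) = min(1, 0.444) = 0.444
A ⇒ (B ⇒ C) = min(1, 1 − 0.553 + 0.444) = min(1, 0.891) = 0.891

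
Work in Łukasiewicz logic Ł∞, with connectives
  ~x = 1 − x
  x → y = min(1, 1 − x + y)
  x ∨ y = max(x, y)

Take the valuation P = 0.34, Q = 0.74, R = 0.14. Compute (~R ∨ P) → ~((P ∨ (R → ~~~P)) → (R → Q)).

0.14

~R = 1 − 0.14 = 0.86
~R ∨ P = max(0.86, 0.34) = 0.86
~P = 1 − 0.34 = 0.66
~~P = 1 − 0.66 = 0.34
~~~P = 1 − 0.34 = 0.66
R → ~~~P = min(1, 1 − 0.14 + 0.66) = min(1, 1.52) = 1.00
P ∨ (R → ~~~P) = max(0.34, 1.00) = 1.00
R → Q = min(1, 1 − 0.14 + 0.74) = min(1, 1.60) = 1.00
(P ∨ (R → ~~~P)) → (R → Q) = min(1, 1 − 1.00 + 1.00) = min(1, 1.00) = 1.00
~((P ∨ (R → ~~~P)) → (R → Q)) = 1 − 1.00 = 0.00
(~R ∨ P) → ~((P ∨ (R → ~~~P)) → (R → Q)) = min(1, 1 − 0.86 + 0.00) = min(1, 0.14) = 0.14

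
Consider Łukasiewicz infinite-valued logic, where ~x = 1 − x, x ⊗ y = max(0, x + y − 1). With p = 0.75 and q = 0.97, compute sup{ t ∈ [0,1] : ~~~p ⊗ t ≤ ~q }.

~p = 1 − 0.75 = 0.25
~~p = 1 − 0.25 = 0.75
~~~p = 1 − 0.75 = 0.25
So the left factor is ~~~p = 0.25.
~q = 1 − 0.97 = 0.03
So the right-hand bound is ~q = 0.03.
The residuum of the Łukasiewicz t-norm gives the supremum: min(1, 1 − 0.25 + 0.03).
1 − 0.25 + 0.03 = 0.78, so t = min(1, 0.78) = 0.78.
Check: 0.25 ⊗ 0.78 = max(0, 0.03) = 0.03 ≤ 0.03.

0.78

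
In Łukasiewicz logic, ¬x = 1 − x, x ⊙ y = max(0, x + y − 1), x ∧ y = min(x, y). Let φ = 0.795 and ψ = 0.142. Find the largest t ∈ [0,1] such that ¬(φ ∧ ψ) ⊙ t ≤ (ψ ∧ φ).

φ ∧ ψ = min(0.795, 0.142) = 0.142
¬(φ ∧ ψ) = 1 − 0.142 = 0.858
So the left factor is ¬(φ ∧ ψ) = 0.858.
ψ ∧ φ = min(0.142, 0.795) = 0.142
So the right-hand bound is ψ ∧ φ = 0.142.
The residuum of the Łukasiewicz t-norm gives the supremum: min(1, 1 − 0.858 + 0.142).
1 − 0.858 + 0.142 = 0.284, so t = min(1, 0.284) = 0.284.
Check: 0.858 ⊙ 0.284 = max(0, 0.142) = 0.142 ≤ 0.142.

0.284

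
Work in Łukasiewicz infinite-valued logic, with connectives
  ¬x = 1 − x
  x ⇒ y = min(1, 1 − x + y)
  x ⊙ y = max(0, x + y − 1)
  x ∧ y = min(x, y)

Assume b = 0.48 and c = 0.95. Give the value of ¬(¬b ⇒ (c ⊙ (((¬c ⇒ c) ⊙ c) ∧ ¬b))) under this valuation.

¬b = 1 − 0.48 = 0.52
¬c = 1 − 0.95 = 0.05
¬c ⇒ c = min(1, 1 − 0.05 + 0.95) = min(1, 1.90) = 1.00
(¬c ⇒ c) ⊙ c = max(0, 1.00 + 0.95 − 1) = max(0, 0.95) = 0.95
((¬c ⇒ c) ⊙ c) ∧ ¬b = min(0.95, 0.52) = 0.52
c ⊙ (((¬c ⇒ c) ⊙ c) ∧ ¬b) = max(0, 0.95 + 0.52 − 1) = max(0, 0.47) = 0.47
¬b ⇒ (c ⊙ (((¬c ⇒ c) ⊙ c) ∧ ¬b)) = min(1, 1 − 0.52 + 0.47) = min(1, 0.95) = 0.95
¬(¬b ⇒ (c ⊙ (((¬c ⇒ c) ⊙ c) ∧ ¬b))) = 1 − 0.95 = 0.05

0.05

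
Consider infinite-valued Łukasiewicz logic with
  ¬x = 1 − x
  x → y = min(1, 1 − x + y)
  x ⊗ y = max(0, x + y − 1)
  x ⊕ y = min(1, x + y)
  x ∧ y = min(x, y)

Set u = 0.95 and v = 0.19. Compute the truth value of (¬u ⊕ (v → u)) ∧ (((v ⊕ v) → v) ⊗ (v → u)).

¬u = 1 − 0.95 = 0.05
v → u = min(1, 1 − 0.19 + 0.95) = min(1, 1.76) = 1.00
¬u ⊕ (v → u) = min(1, 0.05 + 1.00) = min(1, 1.05) = 1.00
v ⊕ v = min(1, 0.19 + 0.19) = min(1, 0.38) = 0.38
(v ⊕ v) → v = min(1, 1 − 0.38 + 0.19) = min(1, 0.81) = 0.81
((v ⊕ v) → v) ⊗ (v → u) = max(0, 0.81 + 1.00 − 1) = max(0, 0.81) = 0.81
(¬u ⊕ (v → u)) ∧ (((v ⊕ v) → v) ⊗ (v → u)) = min(1.00, 0.81) = 0.81

0.81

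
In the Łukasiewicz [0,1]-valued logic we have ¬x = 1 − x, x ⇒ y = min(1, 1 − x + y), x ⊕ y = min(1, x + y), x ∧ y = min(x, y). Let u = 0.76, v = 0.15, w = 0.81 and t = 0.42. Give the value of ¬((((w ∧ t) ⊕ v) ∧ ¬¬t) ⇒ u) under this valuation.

w ∧ t = min(0.81, 0.42) = 0.42
(w ∧ t) ⊕ v = min(1, 0.42 + 0.15) = min(1, 0.57) = 0.57
¬t = 1 − 0.42 = 0.58
¬¬t = 1 − 0.58 = 0.42
((w ∧ t) ⊕ v) ∧ ¬¬t = min(0.57, 0.42) = 0.42
(((w ∧ t) ⊕ v) ∧ ¬¬t) ⇒ u = min(1, 1 − 0.42 + 0.76) = min(1, 1.34) = 1.00
¬((((w ∧ t) ⊕ v) ∧ ¬¬t) ⇒ u) = 1 − 1.00 = 0.00

0.00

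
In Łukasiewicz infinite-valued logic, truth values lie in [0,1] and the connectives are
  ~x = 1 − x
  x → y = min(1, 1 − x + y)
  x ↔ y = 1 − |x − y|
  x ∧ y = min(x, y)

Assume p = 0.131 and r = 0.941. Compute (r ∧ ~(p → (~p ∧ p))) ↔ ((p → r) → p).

~p = 1 − 0.131 = 0.869
~p ∧ p = min(0.869, 0.131) = 0.131
p → (~p ∧ p) = min(1, 1 − 0.131 + 0.131) = min(1, 1.000) = 1.000
~(p → (~p ∧ p)) = 1 − 1.000 = 0.000
r ∧ ~(p → (~p ∧ p)) = min(0.941, 0.000) = 0.000
p → r = min(1, 1 − 0.131 + 0.941) = min(1, 1.810) = 1.000
(p → r) → p = min(1, 1 − 1.000 + 0.131) = min(1, 0.131) = 0.131
(r ∧ ~(p → (~p ∧ p))) ↔ ((p → r) → p) = 1 − |0.000 − 0.131| = 1 − 0.131 = 0.869

0.869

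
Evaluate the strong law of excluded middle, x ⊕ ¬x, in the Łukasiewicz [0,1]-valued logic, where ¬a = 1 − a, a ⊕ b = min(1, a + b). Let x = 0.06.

1.00

¬x = 1 − 0.06 = 0.94
x ⊕ ¬x = min(1, 0.06 + 0.94) = min(1, 1.00) = 1.00
(As expected: always 1 in Ł∞ since a ⊕ (1−a) = 1.)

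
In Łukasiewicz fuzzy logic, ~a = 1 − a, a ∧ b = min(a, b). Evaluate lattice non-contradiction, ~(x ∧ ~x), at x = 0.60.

0.60

~x = 1 − 0.60 = 0.40
x ∧ ~x = min(0.60, 0.40) = 0.40
~(x ∧ ~x) = 1 − 0.40 = 0.60
(The value 0.60 < 1 shows this instance is not satisfied; not a Ł∞-tautology — its value is 1 − min(a, 1−a).)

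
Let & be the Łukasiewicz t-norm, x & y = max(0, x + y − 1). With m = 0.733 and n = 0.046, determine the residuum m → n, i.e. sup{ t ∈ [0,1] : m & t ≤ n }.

0.313

The residuum of the Łukasiewicz t-norm gives the supremum: min(1, 1 − 0.733 + 0.046).
1 − 0.733 + 0.046 = 0.313, so t = min(1, 0.313) = 0.313.
Check: 0.733 & 0.313 = max(0, 0.046) = 0.046 ≤ 0.046.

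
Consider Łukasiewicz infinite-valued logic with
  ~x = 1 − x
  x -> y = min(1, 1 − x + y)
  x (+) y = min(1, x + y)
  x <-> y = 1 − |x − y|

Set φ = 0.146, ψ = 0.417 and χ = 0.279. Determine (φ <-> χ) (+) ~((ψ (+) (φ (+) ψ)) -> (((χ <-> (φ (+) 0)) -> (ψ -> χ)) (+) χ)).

0.867

φ <-> χ = 1 − |0.146 − 0.279| = 1 − 0.133 = 0.867
φ (+) ψ = min(1, 0.146 + 0.417) = min(1, 0.563) = 0.563
ψ (+) (φ (+) ψ) = min(1, 0.417 + 0.563) = min(1, 0.980) = 0.980
φ (+) 0 = min(1, 0.146 + 0.000) = min(1, 0.146) = 0.146
χ <-> (φ (+) 0) = 1 − |0.279 − 0.146| = 1 − 0.133 = 0.867
ψ -> χ = min(1, 1 − 0.417 + 0.279) = min(1, 0.862) = 0.862
(χ <-> (φ (+) 0)) -> (ψ -> χ) = min(1, 1 − 0.867 + 0.862) = min(1, 0.995) = 0.995
((χ <-> (φ (+) 0)) -> (ψ -> χ)) (+) χ = min(1, 0.995 + 0.279) = min(1, 1.274) = 1.000
(ψ (+) (φ (+) ψ)) -> (((χ <-> (φ (+) 0)) -> (ψ -> χ)) (+) χ) = min(1, 1 − 0.980 + 1.000) = min(1, 1.020) = 1.000
~((ψ (+) (φ (+) ψ)) -> (((χ <-> (φ (+) 0)) -> (ψ -> χ)) (+) χ)) = 1 − 1.000 = 0.000
(φ <-> χ) (+) ~((ψ (+) (φ (+) ψ)) -> (((χ <-> (φ (+) 0)) -> (ψ -> χ)) (+) χ)) = min(1, 0.867 + 0.000) = min(1, 0.867) = 0.867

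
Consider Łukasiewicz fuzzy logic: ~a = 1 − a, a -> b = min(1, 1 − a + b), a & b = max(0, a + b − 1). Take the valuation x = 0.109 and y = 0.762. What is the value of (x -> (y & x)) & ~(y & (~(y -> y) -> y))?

0.129

y & x = max(0, 0.762 + 0.109 − 1) = max(0, -0.129) = 0.000
x -> (y & x) = min(1, 1 − 0.109 + 0.000) = min(1, 0.891) = 0.891
y -> y = min(1, 1 − 0.762 + 0.762) = min(1, 1.000) = 1.000
~(y -> y) = 1 − 1.000 = 0.000
~(y -> y) -> y = min(1, 1 − 0.000 + 0.762) = min(1, 1.762) = 1.000
y & (~(y -> y) -> y) = max(0, 0.762 + 1.000 − 1) = max(0, 0.762) = 0.762
~(y & (~(y -> y) -> y)) = 1 − 0.762 = 0.238
(x -> (y & x)) & ~(y & (~(y -> y) -> y)) = max(0, 0.891 + 0.238 − 1) = max(0, 0.129) = 0.129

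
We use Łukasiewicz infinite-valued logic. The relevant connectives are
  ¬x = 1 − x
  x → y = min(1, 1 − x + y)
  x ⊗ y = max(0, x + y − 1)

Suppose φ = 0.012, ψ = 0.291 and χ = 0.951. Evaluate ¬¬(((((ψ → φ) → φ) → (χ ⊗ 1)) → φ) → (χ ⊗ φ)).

ψ → φ = min(1, 1 − 0.291 + 0.012) = min(1, 0.721) = 0.721
(ψ → φ) → φ = min(1, 1 − 0.721 + 0.012) = min(1, 0.291) = 0.291
χ ⊗ 1 = max(0, 0.951 + 1.000 − 1) = max(0, 0.951) = 0.951
((ψ → φ) → φ) → (χ ⊗ 1) = min(1, 1 − 0.291 + 0.951) = min(1, 1.660) = 1.000
(((ψ → φ) → φ) → (χ ⊗ 1)) → φ = min(1, 1 − 1.000 + 0.012) = min(1, 0.012) = 0.012
χ ⊗ φ = max(0, 0.951 + 0.012 − 1) = max(0, -0.037) = 0.000
((((ψ → φ) → φ) → (χ ⊗ 1)) → φ) → (χ ⊗ φ) = min(1, 1 − 0.012 + 0.000) = min(1, 0.988) = 0.988
¬(((((ψ → φ) → φ) → (χ ⊗ 1)) → φ) → (χ ⊗ φ)) = 1 − 0.988 = 0.012
¬¬(((((ψ → φ) → φ) → (χ ⊗ 1)) → φ) → (χ ⊗ φ)) = 1 − 0.012 = 0.988

0.988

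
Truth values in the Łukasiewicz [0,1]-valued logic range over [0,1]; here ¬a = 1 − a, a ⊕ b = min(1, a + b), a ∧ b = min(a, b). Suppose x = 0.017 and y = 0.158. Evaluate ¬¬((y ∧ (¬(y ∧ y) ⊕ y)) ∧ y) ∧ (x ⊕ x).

0.034

y ∧ y = min(0.158, 0.158) = 0.158
¬(y ∧ y) = 1 − 0.158 = 0.842
¬(y ∧ y) ⊕ y = min(1, 0.842 + 0.158) = min(1, 1.000) = 1.000
y ∧ (¬(y ∧ y) ⊕ y) = min(0.158, 1.000) = 0.158
(y ∧ (¬(y ∧ y) ⊕ y)) ∧ y = min(0.158, 0.158) = 0.158
¬((y ∧ (¬(y ∧ y) ⊕ y)) ∧ y) = 1 − 0.158 = 0.842
¬¬((y ∧ (¬(y ∧ y) ⊕ y)) ∧ y) = 1 − 0.842 = 0.158
x ⊕ x = min(1, 0.017 + 0.017) = min(1, 0.034) = 0.034
¬¬((y ∧ (¬(y ∧ y) ⊕ y)) ∧ y) ∧ (x ⊕ x) = min(0.158, 0.034) = 0.034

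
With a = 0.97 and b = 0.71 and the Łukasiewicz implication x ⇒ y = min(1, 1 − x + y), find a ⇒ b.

0.74

a ⇒ b = min(1, 1 − 0.97 + 0.71) = min(1, 0.74) = 0.74
For comparison, the Gödel implication (1 if x ≤ y else y) would give 0.71.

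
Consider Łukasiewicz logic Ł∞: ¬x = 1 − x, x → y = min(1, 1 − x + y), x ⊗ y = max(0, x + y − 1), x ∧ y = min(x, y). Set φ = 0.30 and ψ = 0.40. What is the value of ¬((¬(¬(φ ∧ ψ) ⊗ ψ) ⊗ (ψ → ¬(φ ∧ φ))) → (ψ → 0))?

φ ∧ ψ = min(0.30, 0.40) = 0.30
¬(φ ∧ ψ) = 1 − 0.30 = 0.70
¬(φ ∧ ψ) ⊗ ψ = max(0, 0.70 + 0.40 − 1) = max(0, 0.10) = 0.10
¬(¬(φ ∧ ψ) ⊗ ψ) = 1 − 0.10 = 0.90
φ ∧ φ = min(0.30, 0.30) = 0.30
¬(φ ∧ φ) = 1 − 0.30 = 0.70
ψ → ¬(φ ∧ φ) = min(1, 1 − 0.40 + 0.70) = min(1, 1.30) = 1.00
¬(¬(φ ∧ ψ) ⊗ ψ) ⊗ (ψ → ¬(φ ∧ φ)) = max(0, 0.90 + 1.00 − 1) = max(0, 0.90) = 0.90
ψ → 0 = min(1, 1 − 0.40 + 0.00) = min(1, 0.60) = 0.60
(¬(¬(φ ∧ ψ) ⊗ ψ) ⊗ (ψ → ¬(φ ∧ φ))) → (ψ → 0) = min(1, 1 − 0.90 + 0.60) = min(1, 0.70) = 0.70
¬((¬(¬(φ ∧ ψ) ⊗ ψ) ⊗ (ψ → ¬(φ ∧ φ))) → (ψ → 0)) = 1 − 0.70 = 0.30

0.30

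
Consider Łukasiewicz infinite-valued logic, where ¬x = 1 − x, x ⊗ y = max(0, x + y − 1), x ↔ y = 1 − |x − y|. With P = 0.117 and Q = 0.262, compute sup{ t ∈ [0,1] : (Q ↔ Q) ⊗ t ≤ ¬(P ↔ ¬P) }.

0.766

Q ↔ Q = 1 − |0.262 − 0.262| = 1 − 0.000 = 1.000
So the left factor is Q ↔ Q = 1.000.
¬P = 1 − 0.117 = 0.883
P ↔ ¬P = 1 − |0.117 − 0.883| = 1 − 0.766 = 0.234
¬(P ↔ ¬P) = 1 − 0.234 = 0.766
So the right-hand bound is ¬(P ↔ ¬P) = 0.766.
The residuum of the Łukasiewicz t-norm gives the supremum: min(1, 1 − 1.000 + 0.766).
1 − 1.000 + 0.766 = 0.766, so t = min(1, 0.766) = 0.766.
Check: 1.000 ⊗ 0.766 = max(0, 0.766) = 0.766 ≤ 0.766.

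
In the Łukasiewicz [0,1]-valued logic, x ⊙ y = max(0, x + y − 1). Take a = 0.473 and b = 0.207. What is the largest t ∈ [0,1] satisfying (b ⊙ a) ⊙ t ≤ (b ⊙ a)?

b ⊙ a = max(0, 0.207 + 0.473 − 1) = max(0, -0.320) = 0.000
So the left factor is b ⊙ a = 0.000.
So the right-hand bound is b ⊙ a = 0.000.
The residuum of the Łukasiewicz t-norm gives the supremum: min(1, 1 − 0.000 + 0.000).
1 − 0.000 + 0.000 = 1.000, so t = min(1, 1.000) = 1.000.
Check: 0.000 ⊙ 1.000 = max(0, 0.000) = 0.000 ≤ 0.000.

1.000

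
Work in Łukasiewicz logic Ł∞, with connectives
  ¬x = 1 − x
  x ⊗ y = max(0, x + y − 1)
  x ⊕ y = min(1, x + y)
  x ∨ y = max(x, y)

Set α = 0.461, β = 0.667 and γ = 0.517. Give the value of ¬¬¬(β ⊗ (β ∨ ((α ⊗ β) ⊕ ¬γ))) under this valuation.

α ⊗ β = max(0, 0.461 + 0.667 − 1) = max(0, 0.128) = 0.128
¬γ = 1 − 0.517 = 0.483
(α ⊗ β) ⊕ ¬γ = min(1, 0.128 + 0.483) = min(1, 0.611) = 0.611
β ∨ ((α ⊗ β) ⊕ ¬γ) = max(0.667, 0.611) = 0.667
β ⊗ (β ∨ ((α ⊗ β) ⊕ ¬γ)) = max(0, 0.667 + 0.667 − 1) = max(0, 0.334) = 0.334
¬(β ⊗ (β ∨ ((α ⊗ β) ⊕ ¬γ))) = 1 − 0.334 = 0.666
¬¬(β ⊗ (β ∨ ((α ⊗ β) ⊕ ¬γ))) = 1 − 0.666 = 0.334
¬¬¬(β ⊗ (β ∨ ((α ⊗ β) ⊕ ¬γ))) = 1 − 0.334 = 0.666

0.666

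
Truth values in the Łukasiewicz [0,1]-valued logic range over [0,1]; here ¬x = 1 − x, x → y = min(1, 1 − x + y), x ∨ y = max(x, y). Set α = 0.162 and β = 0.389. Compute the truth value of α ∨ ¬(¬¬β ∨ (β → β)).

¬β = 1 − 0.389 = 0.611
¬¬β = 1 − 0.611 = 0.389
β → β = min(1, 1 − 0.389 + 0.389) = min(1, 1.000) = 1.000
¬¬β ∨ (β → β) = max(0.389, 1.000) = 1.000
¬(¬¬β ∨ (β → β)) = 1 − 1.000 = 0.000
α ∨ ¬(¬¬β ∨ (β → β)) = max(0.162, 0.000) = 0.162

0.162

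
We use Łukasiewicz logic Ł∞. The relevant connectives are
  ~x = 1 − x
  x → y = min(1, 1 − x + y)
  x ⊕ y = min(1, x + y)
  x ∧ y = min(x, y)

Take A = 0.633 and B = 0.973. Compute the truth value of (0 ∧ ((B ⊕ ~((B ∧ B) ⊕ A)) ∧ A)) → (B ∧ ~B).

B ∧ B = min(0.973, 0.973) = 0.973
(B ∧ B) ⊕ A = min(1, 0.973 + 0.633) = min(1, 1.606) = 1.000
~((B ∧ B) ⊕ A) = 1 − 1.000 = 0.000
B ⊕ ~((B ∧ B) ⊕ A) = min(1, 0.973 + 0.000) = min(1, 0.973) = 0.973
(B ⊕ ~((B ∧ B) ⊕ A)) ∧ A = min(0.973, 0.633) = 0.633
0 ∧ ((B ⊕ ~((B ∧ B) ⊕ A)) ∧ A) = min(0.000, 0.633) = 0.000
~B = 1 − 0.973 = 0.027
B ∧ ~B = min(0.973, 0.027) = 0.027
(0 ∧ ((B ⊕ ~((B ∧ B) ⊕ A)) ∧ A)) → (B ∧ ~B) = min(1, 1 − 0.000 + 0.027) = min(1, 1.027) = 1.000

1.000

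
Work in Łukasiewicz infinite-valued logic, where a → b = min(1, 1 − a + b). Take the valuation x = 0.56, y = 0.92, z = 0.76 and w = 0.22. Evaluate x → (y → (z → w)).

0.98

z → w = min(1, 1 − 0.76 + 0.22) = min(1, 0.46) = 0.46
y → (z → w) = min(1, 1 − 0.92 + 0.46) = min(1, 0.54) = 0.54
x → (y → (z → w)) = min(1, 1 − 0.56 + 0.54) = min(1, 0.98) = 0.98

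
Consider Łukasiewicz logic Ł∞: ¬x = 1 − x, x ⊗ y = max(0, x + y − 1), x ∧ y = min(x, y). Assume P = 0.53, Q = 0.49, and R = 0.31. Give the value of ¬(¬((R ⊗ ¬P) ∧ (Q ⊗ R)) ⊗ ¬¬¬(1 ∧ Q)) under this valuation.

¬P = 1 − 0.53 = 0.47
R ⊗ ¬P = max(0, 0.31 + 0.47 − 1) = max(0, -0.22) = 0.00
Q ⊗ R = max(0, 0.49 + 0.31 − 1) = max(0, -0.20) = 0.00
(R ⊗ ¬P) ∧ (Q ⊗ R) = min(0.00, 0.00) = 0.00
¬((R ⊗ ¬P) ∧ (Q ⊗ R)) = 1 − 0.00 = 1.00
1 ∧ Q = min(1.00, 0.49) = 0.49
¬(1 ∧ Q) = 1 − 0.49 = 0.51
¬¬(1 ∧ Q) = 1 − 0.51 = 0.49
¬¬¬(1 ∧ Q) = 1 − 0.49 = 0.51
¬((R ⊗ ¬P) ∧ (Q ⊗ R)) ⊗ ¬¬¬(1 ∧ Q) = max(0, 1.00 + 0.51 − 1) = max(0, 0.51) = 0.51
¬(¬((R ⊗ ¬P) ∧ (Q ⊗ R)) ⊗ ¬¬¬(1 ∧ Q)) = 1 − 0.51 = 0.49

0.49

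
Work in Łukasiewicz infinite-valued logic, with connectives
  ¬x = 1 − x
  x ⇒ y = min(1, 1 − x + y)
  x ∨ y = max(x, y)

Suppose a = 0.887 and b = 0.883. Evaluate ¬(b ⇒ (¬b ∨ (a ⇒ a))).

¬b = 1 − 0.883 = 0.117
a ⇒ a = min(1, 1 − 0.887 + 0.887) = min(1, 1.000) = 1.000
¬b ∨ (a ⇒ a) = max(0.117, 1.000) = 1.000
b ⇒ (¬b ∨ (a ⇒ a)) = min(1, 1 − 0.883 + 1.000) = min(1, 1.117) = 1.000
¬(b ⇒ (¬b ∨ (a ⇒ a))) = 1 − 1.000 = 0.000

0.000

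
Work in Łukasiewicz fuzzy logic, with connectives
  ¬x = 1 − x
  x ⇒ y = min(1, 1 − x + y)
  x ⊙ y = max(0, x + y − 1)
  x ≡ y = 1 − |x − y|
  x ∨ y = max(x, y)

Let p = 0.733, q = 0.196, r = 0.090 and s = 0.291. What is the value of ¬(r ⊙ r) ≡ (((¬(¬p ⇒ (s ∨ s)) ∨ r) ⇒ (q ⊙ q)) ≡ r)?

r ⊙ r = max(0, 0.090 + 0.090 − 1) = max(0, -0.820) = 0.000
¬(r ⊙ r) = 1 − 0.000 = 1.000
¬p = 1 − 0.733 = 0.267
s ∨ s = max(0.291, 0.291) = 0.291
¬p ⇒ (s ∨ s) = min(1, 1 − 0.267 + 0.291) = min(1, 1.024) = 1.000
¬(¬p ⇒ (s ∨ s)) = 1 − 1.000 = 0.000
¬(¬p ⇒ (s ∨ s)) ∨ r = max(0.000, 0.090) = 0.090
q ⊙ q = max(0, 0.196 + 0.196 − 1) = max(0, -0.608) = 0.000
(¬(¬p ⇒ (s ∨ s)) ∨ r) ⇒ (q ⊙ q) = min(1, 1 − 0.090 + 0.000) = min(1, 0.910) = 0.910
((¬(¬p ⇒ (s ∨ s)) ∨ r) ⇒ (q ⊙ q)) ≡ r = 1 − |0.910 − 0.090| = 1 − 0.820 = 0.180
¬(r ⊙ r) ≡ (((¬(¬p ⇒ (s ∨ s)) ∨ r) ⇒ (q ⊙ q)) ≡ r) = 1 − |1.000 − 0.180| = 1 − 0.820 = 0.180

0.180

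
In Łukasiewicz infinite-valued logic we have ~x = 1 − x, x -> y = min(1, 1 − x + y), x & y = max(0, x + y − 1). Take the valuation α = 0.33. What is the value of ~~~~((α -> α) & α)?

α -> α = min(1, 1 − 0.33 + 0.33) = min(1, 1.00) = 1.00
(α -> α) & α = max(0, 1.00 + 0.33 − 1) = max(0, 0.33) = 0.33
~((α -> α) & α) = 1 − 0.33 = 0.67
~~((α -> α) & α) = 1 − 0.67 = 0.33
~~~((α -> α) & α) = 1 − 0.33 = 0.67
~~~~((α -> α) & α) = 1 − 0.67 = 0.33

0.33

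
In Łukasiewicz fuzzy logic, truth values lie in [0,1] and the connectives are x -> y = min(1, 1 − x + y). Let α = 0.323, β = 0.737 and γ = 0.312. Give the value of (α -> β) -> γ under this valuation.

0.312

α -> β = min(1, 1 − 0.323 + 0.737) = min(1, 1.414) = 1.000
(α -> β) -> γ = min(1, 1 − 1.000 + 0.312) = min(1, 0.312) = 0.312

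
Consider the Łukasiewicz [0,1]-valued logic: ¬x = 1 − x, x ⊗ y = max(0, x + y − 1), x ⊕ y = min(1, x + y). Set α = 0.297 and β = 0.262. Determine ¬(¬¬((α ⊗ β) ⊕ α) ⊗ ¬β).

0.965

α ⊗ β = max(0, 0.297 + 0.262 − 1) = max(0, -0.441) = 0.000
(α ⊗ β) ⊕ α = min(1, 0.000 + 0.297) = min(1, 0.297) = 0.297
¬((α ⊗ β) ⊕ α) = 1 − 0.297 = 0.703
¬¬((α ⊗ β) ⊕ α) = 1 − 0.703 = 0.297
¬β = 1 − 0.262 = 0.738
¬¬((α ⊗ β) ⊕ α) ⊗ ¬β = max(0, 0.297 + 0.738 − 1) = max(0, 0.035) = 0.035
¬(¬¬((α ⊗ β) ⊕ α) ⊗ ¬β) = 1 − 0.035 = 0.965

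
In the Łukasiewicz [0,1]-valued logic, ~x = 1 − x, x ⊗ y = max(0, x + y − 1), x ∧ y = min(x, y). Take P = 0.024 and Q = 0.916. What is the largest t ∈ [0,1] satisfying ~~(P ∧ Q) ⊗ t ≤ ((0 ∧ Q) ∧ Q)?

P ∧ Q = min(0.024, 0.916) = 0.024
~(P ∧ Q) = 1 − 0.024 = 0.976
~~(P ∧ Q) = 1 − 0.976 = 0.024
So the left factor is ~~(P ∧ Q) = 0.024.
0 ∧ Q = min(0.000, 0.916) = 0.000
(0 ∧ Q) ∧ Q = min(0.000, 0.916) = 0.000
So the right-hand bound is (0 ∧ Q) ∧ Q = 0.000.
The residuum of the Łukasiewicz t-norm gives the supremum: min(1, 1 − 0.024 + 0.000).
1 − 0.024 + 0.000 = 0.976, so t = min(1, 0.976) = 0.976.
Check: 0.024 ⊗ 0.976 = max(0, 0.000) = 0.000 ≤ 0.000.

0.976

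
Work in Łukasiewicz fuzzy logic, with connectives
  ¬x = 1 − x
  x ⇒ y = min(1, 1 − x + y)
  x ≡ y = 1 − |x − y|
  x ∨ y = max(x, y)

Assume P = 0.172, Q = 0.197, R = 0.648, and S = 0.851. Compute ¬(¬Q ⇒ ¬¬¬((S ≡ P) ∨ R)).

0.451

¬Q = 1 − 0.197 = 0.803
S ≡ P = 1 − |0.851 − 0.172| = 1 − 0.679 = 0.321
(S ≡ P) ∨ R = max(0.321, 0.648) = 0.648
¬((S ≡ P) ∨ R) = 1 − 0.648 = 0.352
¬¬((S ≡ P) ∨ R) = 1 − 0.352 = 0.648
¬¬¬((S ≡ P) ∨ R) = 1 − 0.648 = 0.352
¬Q ⇒ ¬¬¬((S ≡ P) ∨ R) = min(1, 1 − 0.803 + 0.352) = min(1, 0.549) = 0.549
¬(¬Q ⇒ ¬¬¬((S ≡ P) ∨ R)) = 1 − 0.549 = 0.451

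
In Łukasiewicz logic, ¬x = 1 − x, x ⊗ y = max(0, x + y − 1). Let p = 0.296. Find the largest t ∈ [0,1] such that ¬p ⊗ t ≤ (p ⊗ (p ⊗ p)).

0.296

¬p = 1 − 0.296 = 0.704
So the left factor is ¬p = 0.704.
p ⊗ p = max(0, 0.296 + 0.296 − 1) = max(0, -0.408) = 0.000
p ⊗ (p ⊗ p) = max(0, 0.296 + 0.000 − 1) = max(0, -0.704) = 0.000
So the right-hand bound is p ⊗ (p ⊗ p) = 0.000.
The residuum of the Łukasiewicz t-norm gives the supremum: min(1, 1 − 0.704 + 0.000).
1 − 0.704 + 0.000 = 0.296, so t = min(1, 0.296) = 0.296.
Check: 0.704 ⊗ 0.296 = max(0, 0.000) = 0.000 ≤ 0.000.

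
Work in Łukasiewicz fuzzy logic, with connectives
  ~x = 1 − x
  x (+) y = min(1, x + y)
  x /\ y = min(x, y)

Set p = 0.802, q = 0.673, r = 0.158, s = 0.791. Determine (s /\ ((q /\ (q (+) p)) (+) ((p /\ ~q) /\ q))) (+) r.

q (+) p = min(1, 0.673 + 0.802) = min(1, 1.475) = 1.000
q /\ (q (+) p) = min(0.673, 1.000) = 0.673
~q = 1 − 0.673 = 0.327
p /\ ~q = min(0.802, 0.327) = 0.327
(p /\ ~q) /\ q = min(0.327, 0.673) = 0.327
(q /\ (q (+) p)) (+) ((p /\ ~q) /\ q) = min(1, 0.673 + 0.327) = min(1, 1.000) = 1.000
s /\ ((q /\ (q (+) p)) (+) ((p /\ ~q) /\ q)) = min(0.791, 1.000) = 0.791
(s /\ ((q /\ (q (+) p)) (+) ((p /\ ~q) /\ q))) (+) r = min(1, 0.791 + 0.158) = min(1, 0.949) = 0.949

0.949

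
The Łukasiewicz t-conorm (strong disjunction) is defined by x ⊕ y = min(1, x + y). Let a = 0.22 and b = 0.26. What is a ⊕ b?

0.48

a ⊕ b = min(1, 0.22 + 0.26) = min(1, 0.48) = 0.48
For comparison, the Gödel t-conorm max(x, y) would give 0.26.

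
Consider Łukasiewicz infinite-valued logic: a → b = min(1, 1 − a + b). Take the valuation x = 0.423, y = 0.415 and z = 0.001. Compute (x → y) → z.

0.009

x → y = min(1, 1 − 0.423 + 0.415) = min(1, 0.992) = 0.992
(x → y) → z = min(1, 1 − 0.992 + 0.001) = min(1, 0.009) = 0.009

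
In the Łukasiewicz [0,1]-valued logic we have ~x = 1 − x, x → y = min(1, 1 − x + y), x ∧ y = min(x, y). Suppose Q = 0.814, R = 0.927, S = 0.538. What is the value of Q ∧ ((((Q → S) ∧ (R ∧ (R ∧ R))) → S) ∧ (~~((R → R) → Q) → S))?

Q → S = min(1, 1 − 0.814 + 0.538) = min(1, 0.724) = 0.724
R ∧ R = min(0.927, 0.927) = 0.927
R ∧ (R ∧ R) = min(0.927, 0.927) = 0.927
(Q → S) ∧ (R ∧ (R ∧ R)) = min(0.724, 0.927) = 0.724
((Q → S) ∧ (R ∧ (R ∧ R))) → S = min(1, 1 − 0.724 + 0.538) = min(1, 0.814) = 0.814
R → R = min(1, 1 − 0.927 + 0.927) = min(1, 1.000) = 1.000
(R → R) → Q = min(1, 1 − 1.000 + 0.814) = min(1, 0.814) = 0.814
~((R → R) → Q) = 1 − 0.814 = 0.186
~~((R → R) → Q) = 1 − 0.186 = 0.814
~~((R → R) → Q) → S = min(1, 1 − 0.814 + 0.538) = min(1, 0.724) = 0.724
(((Q → S) ∧ (R ∧ (R ∧ R))) → S) ∧ (~~((R → R) → Q) → S) = min(0.814, 0.724) = 0.724
Q ∧ ((((Q → S) ∧ (R ∧ (R ∧ R))) → S) ∧ (~~((R → R) → Q) → S)) = min(0.814, 0.724) = 0.724

0.724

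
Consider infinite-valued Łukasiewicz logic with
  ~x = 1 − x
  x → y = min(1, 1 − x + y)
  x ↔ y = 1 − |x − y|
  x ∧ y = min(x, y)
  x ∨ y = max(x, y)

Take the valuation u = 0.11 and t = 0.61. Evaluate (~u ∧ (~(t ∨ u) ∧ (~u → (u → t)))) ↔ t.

~u = 1 − 0.11 = 0.89
t ∨ u = max(0.61, 0.11) = 0.61
~(t ∨ u) = 1 − 0.61 = 0.39
u → t = min(1, 1 − 0.11 + 0.61) = min(1, 1.50) = 1.00
~u → (u → t) = min(1, 1 − 0.89 + 1.00) = min(1, 1.11) = 1.00
~(t ∨ u) ∧ (~u → (u → t)) = min(0.39, 1.00) = 0.39
~u ∧ (~(t ∨ u) ∧ (~u → (u → t))) = min(0.89, 0.39) = 0.39
(~u ∧ (~(t ∨ u) ∧ (~u → (u → t)))) ↔ t = 1 − |0.39 − 0.61| = 1 − 0.22 = 0.78

0.78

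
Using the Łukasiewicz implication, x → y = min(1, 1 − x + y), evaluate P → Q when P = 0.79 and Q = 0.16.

0.37

P → Q = min(1, 1 − 0.79 + 0.16) = min(1, 0.37) = 0.37
For comparison, the Gödel implication (1 if x ≤ y else y) would give 0.16.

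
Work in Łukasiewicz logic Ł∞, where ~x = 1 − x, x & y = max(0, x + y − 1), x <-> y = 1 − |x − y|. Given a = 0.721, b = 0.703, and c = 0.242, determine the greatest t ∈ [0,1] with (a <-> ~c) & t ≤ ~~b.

0.740

~c = 1 − 0.242 = 0.758
a <-> ~c = 1 − |0.721 − 0.758| = 1 − 0.037 = 0.963
So the left factor is a <-> ~c = 0.963.
~b = 1 − 0.703 = 0.297
~~b = 1 − 0.297 = 0.703
So the right-hand bound is ~~b = 0.703.
The residuum of the Łukasiewicz t-norm gives the supremum: min(1, 1 − 0.963 + 0.703).
1 − 0.963 + 0.703 = 0.740, so t = min(1, 0.740) = 0.740.
Check: 0.963 & 0.740 = max(0, 0.703) = 0.703 ≤ 0.703.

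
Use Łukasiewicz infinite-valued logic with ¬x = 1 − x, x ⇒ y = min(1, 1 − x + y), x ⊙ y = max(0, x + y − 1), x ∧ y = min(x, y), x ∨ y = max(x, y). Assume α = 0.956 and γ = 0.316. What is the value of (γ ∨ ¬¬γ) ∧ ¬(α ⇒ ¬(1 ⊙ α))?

¬γ = 1 − 0.316 = 0.684
¬¬γ = 1 − 0.684 = 0.316
γ ∨ ¬¬γ = max(0.316, 0.316) = 0.316
1 ⊙ α = max(0, 1.000 + 0.956 − 1) = max(0, 0.956) = 0.956
¬(1 ⊙ α) = 1 − 0.956 = 0.044
α ⇒ ¬(1 ⊙ α) = min(1, 1 − 0.956 + 0.044) = min(1, 0.088) = 0.088
¬(α ⇒ ¬(1 ⊙ α)) = 1 − 0.088 = 0.912
(γ ∨ ¬¬γ) ∧ ¬(α ⇒ ¬(1 ⊙ α)) = min(0.316, 0.912) = 0.316

0.316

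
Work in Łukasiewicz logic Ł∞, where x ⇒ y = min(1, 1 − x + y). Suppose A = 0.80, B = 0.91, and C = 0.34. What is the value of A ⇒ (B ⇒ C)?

0.63

B ⇒ C = min(1, 1 − 0.91 + 0.34) = min(1, 0.43) = 0.43
A ⇒ (B ⇒ C) = min(1, 1 − 0.80 + 0.43) = min(1, 0.63) = 0.63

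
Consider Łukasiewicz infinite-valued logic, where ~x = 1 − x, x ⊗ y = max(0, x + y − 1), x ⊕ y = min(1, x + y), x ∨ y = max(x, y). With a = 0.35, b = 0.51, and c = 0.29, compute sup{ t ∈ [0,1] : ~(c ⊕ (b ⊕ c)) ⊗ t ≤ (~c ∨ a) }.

1.00

b ⊕ c = min(1, 0.51 + 0.29) = min(1, 0.80) = 0.80
c ⊕ (b ⊕ c) = min(1, 0.29 + 0.80) = min(1, 1.09) = 1.00
~(c ⊕ (b ⊕ c)) = 1 − 1.00 = 0.00
So the left factor is ~(c ⊕ (b ⊕ c)) = 0.00.
~c = 1 − 0.29 = 0.71
~c ∨ a = max(0.71, 0.35) = 0.71
So the right-hand bound is ~c ∨ a = 0.71.
The residuum of the Łukasiewicz t-norm gives the supremum: min(1, 1 − 0.00 + 0.71).
1 − 0.00 + 0.71 = 1.71, so t = min(1, 1.71) = 1.00.
Check: 0.00 ⊗ 1.00 = max(0, 0.00) = 0.00 ≤ 0.71.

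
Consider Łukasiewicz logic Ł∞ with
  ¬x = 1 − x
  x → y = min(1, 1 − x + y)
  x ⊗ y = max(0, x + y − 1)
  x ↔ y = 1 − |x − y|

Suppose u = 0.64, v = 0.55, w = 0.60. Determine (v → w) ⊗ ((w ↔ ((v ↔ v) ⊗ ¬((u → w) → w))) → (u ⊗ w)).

0.48

v → w = min(1, 1 − 0.55 + 0.60) = min(1, 1.05) = 1.00
v ↔ v = 1 − |0.55 − 0.55| = 1 − 0.00 = 1.00
u → w = min(1, 1 − 0.64 + 0.60) = min(1, 0.96) = 0.96
(u → w) → w = min(1, 1 − 0.96 + 0.60) = min(1, 0.64) = 0.64
¬((u → w) → w) = 1 − 0.64 = 0.36
(v ↔ v) ⊗ ¬((u → w) → w) = max(0, 1.00 + 0.36 − 1) = max(0, 0.36) = 0.36
w ↔ ((v ↔ v) ⊗ ¬((u → w) → w)) = 1 − |0.60 − 0.36| = 1 − 0.24 = 0.76
u ⊗ w = max(0, 0.64 + 0.60 − 1) = max(0, 0.24) = 0.24
(w ↔ ((v ↔ v) ⊗ ¬((u → w) → w))) → (u ⊗ w) = min(1, 1 − 0.76 + 0.24) = min(1, 0.48) = 0.48
(v → w) ⊗ ((w ↔ ((v ↔ v) ⊗ ¬((u → w) → w))) → (u ⊗ w)) = max(0, 1.00 + 0.48 − 1) = max(0, 0.48) = 0.48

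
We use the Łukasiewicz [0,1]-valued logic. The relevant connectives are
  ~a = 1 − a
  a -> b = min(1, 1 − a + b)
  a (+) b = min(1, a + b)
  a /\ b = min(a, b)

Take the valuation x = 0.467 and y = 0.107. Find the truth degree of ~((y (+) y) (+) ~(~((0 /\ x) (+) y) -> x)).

0.360

y (+) y = min(1, 0.107 + 0.107) = min(1, 0.214) = 0.214
0 /\ x = min(0.000, 0.467) = 0.000
(0 /\ x) (+) y = min(1, 0.000 + 0.107) = min(1, 0.107) = 0.107
~((0 /\ x) (+) y) = 1 − 0.107 = 0.893
~((0 /\ x) (+) y) -> x = min(1, 1 − 0.893 + 0.467) = min(1, 0.574) = 0.574
~(~((0 /\ x) (+) y) -> x) = 1 − 0.574 = 0.426
(y (+) y) (+) ~(~((0 /\ x) (+) y) -> x) = min(1, 0.214 + 0.426) = min(1, 0.640) = 0.640
~((y (+) y) (+) ~(~((0 /\ x) (+) y) -> x)) = 1 − 0.640 = 0.360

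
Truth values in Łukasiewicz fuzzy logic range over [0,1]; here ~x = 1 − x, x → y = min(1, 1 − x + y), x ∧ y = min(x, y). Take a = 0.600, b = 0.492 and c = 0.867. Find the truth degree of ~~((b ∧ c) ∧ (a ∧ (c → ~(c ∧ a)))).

0.492

b ∧ c = min(0.492, 0.867) = 0.492
c ∧ a = min(0.867, 0.600) = 0.600
~(c ∧ a) = 1 − 0.600 = 0.400
c → ~(c ∧ a) = min(1, 1 − 0.867 + 0.400) = min(1, 0.533) = 0.533
a ∧ (c → ~(c ∧ a)) = min(0.600, 0.533) = 0.533
(b ∧ c) ∧ (a ∧ (c → ~(c ∧ a))) = min(0.492, 0.533) = 0.492
~((b ∧ c) ∧ (a ∧ (c → ~(c ∧ a)))) = 1 − 0.492 = 0.508
~~((b ∧ c) ∧ (a ∧ (c → ~(c ∧ a)))) = 1 − 0.508 = 0.492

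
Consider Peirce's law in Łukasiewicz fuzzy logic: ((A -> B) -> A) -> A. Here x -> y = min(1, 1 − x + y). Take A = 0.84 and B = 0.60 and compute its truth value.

A -> B = min(1, 1 − 0.84 + 0.60) = min(1, 0.76) = 0.76
(A -> B) -> A = min(1, 1 − 0.76 + 0.84) = min(1, 1.08) = 1.00
((A -> B) -> A) -> A = min(1, 1 − 1.00 + 0.84) = min(1, 0.84) = 0.84
(The value 0.84 < 1 shows this instance is not satisfied; not a Ł∞-tautology in general.)

0.84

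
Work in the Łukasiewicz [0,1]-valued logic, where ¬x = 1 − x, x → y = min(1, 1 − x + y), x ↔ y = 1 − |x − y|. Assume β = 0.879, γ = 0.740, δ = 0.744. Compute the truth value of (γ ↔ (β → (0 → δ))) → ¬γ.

0.520

0 → δ = min(1, 1 − 0.000 + 0.744) = min(1, 1.744) = 1.000
β → (0 → δ) = min(1, 1 − 0.879 + 1.000) = min(1, 1.121) = 1.000
γ ↔ (β → (0 → δ)) = 1 − |0.740 − 1.000| = 1 − 0.260 = 0.740
¬γ = 1 − 0.740 = 0.260
(γ ↔ (β → (0 → δ))) → ¬γ = min(1, 1 − 0.740 + 0.260) = min(1, 0.520) = 0.520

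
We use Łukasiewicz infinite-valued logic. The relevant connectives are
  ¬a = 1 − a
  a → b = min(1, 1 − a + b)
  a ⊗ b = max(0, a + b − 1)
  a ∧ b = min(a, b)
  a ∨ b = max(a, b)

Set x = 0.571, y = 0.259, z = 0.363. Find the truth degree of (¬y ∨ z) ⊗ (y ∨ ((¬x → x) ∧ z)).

¬y = 1 − 0.259 = 0.741
¬y ∨ z = max(0.741, 0.363) = 0.741
¬x = 1 − 0.571 = 0.429
¬x → x = min(1, 1 − 0.429 + 0.571) = min(1, 1.142) = 1.000
(¬x → x) ∧ z = min(1.000, 0.363) = 0.363
y ∨ ((¬x → x) ∧ z) = max(0.259, 0.363) = 0.363
(¬y ∨ z) ⊗ (y ∨ ((¬x → x) ∧ z)) = max(0, 0.741 + 0.363 − 1) = max(0, 0.104) = 0.104

0.104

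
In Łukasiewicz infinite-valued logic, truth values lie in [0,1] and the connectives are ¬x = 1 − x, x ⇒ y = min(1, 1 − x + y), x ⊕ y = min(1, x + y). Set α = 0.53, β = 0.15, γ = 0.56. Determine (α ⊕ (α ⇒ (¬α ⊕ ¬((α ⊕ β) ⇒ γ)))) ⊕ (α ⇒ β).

1.00

¬α = 1 − 0.53 = 0.47
α ⊕ β = min(1, 0.53 + 0.15) = min(1, 0.68) = 0.68
(α ⊕ β) ⇒ γ = min(1, 1 − 0.68 + 0.56) = min(1, 0.88) = 0.88
¬((α ⊕ β) ⇒ γ) = 1 − 0.88 = 0.12
¬α ⊕ ¬((α ⊕ β) ⇒ γ) = min(1, 0.47 + 0.12) = min(1, 0.59) = 0.59
α ⇒ (¬α ⊕ ¬((α ⊕ β) ⇒ γ)) = min(1, 1 − 0.53 + 0.59) = min(1, 1.06) = 1.00
α ⊕ (α ⇒ (¬α ⊕ ¬((α ⊕ β) ⇒ γ))) = min(1, 0.53 + 1.00) = min(1, 1.53) = 1.00
α ⇒ β = min(1, 1 − 0.53 + 0.15) = min(1, 0.62) = 0.62
(α ⊕ (α ⇒ (¬α ⊕ ¬((α ⊕ β) ⇒ γ)))) ⊕ (α ⇒ β) = min(1, 1.00 + 0.62) = min(1, 1.62) = 1.00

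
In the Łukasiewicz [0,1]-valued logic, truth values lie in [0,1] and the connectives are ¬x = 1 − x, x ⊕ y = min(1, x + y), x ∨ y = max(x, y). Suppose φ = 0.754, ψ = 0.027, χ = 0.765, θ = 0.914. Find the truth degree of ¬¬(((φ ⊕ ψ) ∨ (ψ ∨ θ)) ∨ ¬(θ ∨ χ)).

φ ⊕ ψ = min(1, 0.754 + 0.027) = min(1, 0.781) = 0.781
ψ ∨ θ = max(0.027, 0.914) = 0.914
(φ ⊕ ψ) ∨ (ψ ∨ θ) = max(0.781, 0.914) = 0.914
θ ∨ χ = max(0.914, 0.765) = 0.914
¬(θ ∨ χ) = 1 − 0.914 = 0.086
((φ ⊕ ψ) ∨ (ψ ∨ θ)) ∨ ¬(θ ∨ χ) = max(0.914, 0.086) = 0.914
¬(((φ ⊕ ψ) ∨ (ψ ∨ θ)) ∨ ¬(θ ∨ χ)) = 1 − 0.914 = 0.086
¬¬(((φ ⊕ ψ) ∨ (ψ ∨ θ)) ∨ ¬(θ ∨ χ)) = 1 − 0.086 = 0.914

0.914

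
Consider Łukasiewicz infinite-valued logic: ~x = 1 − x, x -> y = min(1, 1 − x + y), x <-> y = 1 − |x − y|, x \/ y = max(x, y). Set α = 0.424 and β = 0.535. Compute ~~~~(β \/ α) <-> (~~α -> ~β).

0.535

β \/ α = max(0.535, 0.424) = 0.535
~(β \/ α) = 1 − 0.535 = 0.465
~~(β \/ α) = 1 − 0.465 = 0.535
~~~(β \/ α) = 1 − 0.535 = 0.465
~~~~(β \/ α) = 1 − 0.465 = 0.535
~α = 1 − 0.424 = 0.576
~~α = 1 − 0.576 = 0.424
~β = 1 − 0.535 = 0.465
~~α -> ~β = min(1, 1 − 0.424 + 0.465) = min(1, 1.041) = 1.000
~~~~(β \/ α) <-> (~~α -> ~β) = 1 − |0.535 − 1.000| = 1 − 0.465 = 0.535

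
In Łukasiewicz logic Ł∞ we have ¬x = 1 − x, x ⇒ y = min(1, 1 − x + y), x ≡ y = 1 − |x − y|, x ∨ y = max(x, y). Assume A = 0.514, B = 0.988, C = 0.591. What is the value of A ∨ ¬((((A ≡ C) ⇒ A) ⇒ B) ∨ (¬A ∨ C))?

A ≡ C = 1 − |0.514 − 0.591| = 1 − 0.077 = 0.923
(A ≡ C) ⇒ A = min(1, 1 − 0.923 + 0.514) = min(1, 0.591) = 0.591
((A ≡ C) ⇒ A) ⇒ B = min(1, 1 − 0.591 + 0.988) = min(1, 1.397) = 1.000
¬A = 1 − 0.514 = 0.486
¬A ∨ C = max(0.486, 0.591) = 0.591
(((A ≡ C) ⇒ A) ⇒ B) ∨ (¬A ∨ C) = max(1.000, 0.591) = 1.000
¬((((A ≡ C) ⇒ A) ⇒ B) ∨ (¬A ∨ C)) = 1 − 1.000 = 0.000
A ∨ ¬((((A ≡ C) ⇒ A) ⇒ B) ∨ (¬A ∨ C)) = max(0.514, 0.000) = 0.514

0.514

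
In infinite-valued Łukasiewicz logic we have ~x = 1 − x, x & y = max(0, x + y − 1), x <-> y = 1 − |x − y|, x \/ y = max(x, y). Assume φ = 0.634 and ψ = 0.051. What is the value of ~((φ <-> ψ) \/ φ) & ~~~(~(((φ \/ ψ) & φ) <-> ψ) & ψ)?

0.366

φ <-> ψ = 1 − |0.634 − 0.051| = 1 − 0.583 = 0.417
(φ <-> ψ) \/ φ = max(0.417, 0.634) = 0.634
~((φ <-> ψ) \/ φ) = 1 − 0.634 = 0.366
φ \/ ψ = max(0.634, 0.051) = 0.634
(φ \/ ψ) & φ = max(0, 0.634 + 0.634 − 1) = max(0, 0.268) = 0.268
((φ \/ ψ) & φ) <-> ψ = 1 − |0.268 − 0.051| = 1 − 0.217 = 0.783
~(((φ \/ ψ) & φ) <-> ψ) = 1 − 0.783 = 0.217
~(((φ \/ ψ) & φ) <-> ψ) & ψ = max(0, 0.217 + 0.051 − 1) = max(0, -0.732) = 0.000
~(~(((φ \/ ψ) & φ) <-> ψ) & ψ) = 1 − 0.000 = 1.000
~~(~(((φ \/ ψ) & φ) <-> ψ) & ψ) = 1 − 1.000 = 0.000
~~~(~(((φ \/ ψ) & φ) <-> ψ) & ψ) = 1 − 0.000 = 1.000
~((φ <-> ψ) \/ φ) & ~~~(~(((φ \/ ψ) & φ) <-> ψ) & ψ) = max(0, 0.366 + 1.000 − 1) = max(0, 0.366) = 0.366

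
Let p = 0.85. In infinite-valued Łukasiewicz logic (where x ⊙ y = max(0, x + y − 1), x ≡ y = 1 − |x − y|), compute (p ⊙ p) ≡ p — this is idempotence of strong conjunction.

p ⊙ p = max(0, 0.85 + 0.85 − 1) = max(0, 0.70) = 0.70
(p ⊙ p) ≡ p = 1 − |0.70 − 0.85| = 1 − 0.15 = 0.85
(The value 0.85 < 1 shows this instance is not satisfied; fails in Ł∞ since a ⊗ a = max(0, 2a−1) ≠ a in general.)

0.85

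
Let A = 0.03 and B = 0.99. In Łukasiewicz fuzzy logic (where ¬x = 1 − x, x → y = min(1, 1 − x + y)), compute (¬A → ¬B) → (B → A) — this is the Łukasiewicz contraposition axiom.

1.00

¬A = 1 − 0.03 = 0.97
¬B = 1 − 0.99 = 0.01
¬A → ¬B = min(1, 1 − 0.97 + 0.01) = min(1, 0.04) = 0.04
B → A = min(1, 1 − 0.99 + 0.03) = min(1, 0.04) = 0.04
(¬A → ¬B) → (B → A) = min(1, 1 − 0.04 + 0.04) = min(1, 1.00) = 1.00
(As expected: an axiom of Ł∞, always 1.)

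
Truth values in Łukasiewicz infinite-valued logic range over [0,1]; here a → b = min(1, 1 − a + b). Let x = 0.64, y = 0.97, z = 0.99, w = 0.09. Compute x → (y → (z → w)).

z → w = min(1, 1 − 0.99 + 0.09) = min(1, 0.10) = 0.10
y → (z → w) = min(1, 1 − 0.97 + 0.10) = min(1, 0.13) = 0.13
x → (y → (z → w)) = min(1, 1 − 0.64 + 0.13) = min(1, 0.49) = 0.49

0.49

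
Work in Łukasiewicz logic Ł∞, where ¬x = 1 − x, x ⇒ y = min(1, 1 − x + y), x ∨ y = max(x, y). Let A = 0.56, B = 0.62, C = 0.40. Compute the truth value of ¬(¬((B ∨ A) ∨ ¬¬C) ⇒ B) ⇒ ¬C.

1.00

B ∨ A = max(0.62, 0.56) = 0.62
¬C = 1 − 0.40 = 0.60
¬¬C = 1 − 0.60 = 0.40
(B ∨ A) ∨ ¬¬C = max(0.62, 0.40) = 0.62
¬((B ∨ A) ∨ ¬¬C) = 1 − 0.62 = 0.38
¬((B ∨ A) ∨ ¬¬C) ⇒ B = min(1, 1 − 0.38 + 0.62) = min(1, 1.24) = 1.00
¬(¬((B ∨ A) ∨ ¬¬C) ⇒ B) = 1 − 1.00 = 0.00
¬(¬((B ∨ A) ∨ ¬¬C) ⇒ B) ⇒ ¬C = min(1, 1 − 0.00 + 0.60) = min(1, 1.60) = 1.00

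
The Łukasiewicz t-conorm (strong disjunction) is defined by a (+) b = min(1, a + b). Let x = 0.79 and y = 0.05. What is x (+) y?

x (+) y = min(1, 0.79 + 0.05) = min(1, 0.84) = 0.84
For comparison, the Gödel t-conorm max(a, b) would give 0.79.

0.84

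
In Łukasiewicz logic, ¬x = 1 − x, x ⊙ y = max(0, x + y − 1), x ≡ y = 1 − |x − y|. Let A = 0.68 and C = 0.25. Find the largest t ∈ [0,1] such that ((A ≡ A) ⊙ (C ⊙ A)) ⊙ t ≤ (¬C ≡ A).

1.00

A ≡ A = 1 − |0.68 − 0.68| = 1 − 0.00 = 1.00
C ⊙ A = max(0, 0.25 + 0.68 − 1) = max(0, -0.07) = 0.00
(A ≡ A) ⊙ (C ⊙ A) = max(0, 1.00 + 0.00 − 1) = max(0, 0.00) = 0.00
So the left factor is (A ≡ A) ⊙ (C ⊙ A) = 0.00.
¬C = 1 − 0.25 = 0.75
¬C ≡ A = 1 − |0.75 − 0.68| = 1 − 0.07 = 0.93
So the right-hand bound is ¬C ≡ A = 0.93.
The residuum of the Łukasiewicz t-norm gives the supremum: min(1, 1 − 0.00 + 0.93).
1 − 0.00 + 0.93 = 1.93, so t = min(1, 1.93) = 1.00.
Check: 0.00 ⊙ 1.00 = max(0, 0.00) = 0.00 ≤ 0.93.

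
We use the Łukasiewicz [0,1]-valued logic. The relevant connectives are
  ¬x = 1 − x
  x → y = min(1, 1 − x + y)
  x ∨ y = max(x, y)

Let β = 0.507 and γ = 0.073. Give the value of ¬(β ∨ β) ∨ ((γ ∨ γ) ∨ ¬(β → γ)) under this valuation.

0.493

β ∨ β = max(0.507, 0.507) = 0.507
¬(β ∨ β) = 1 − 0.507 = 0.493
γ ∨ γ = max(0.073, 0.073) = 0.073
β → γ = min(1, 1 − 0.507 + 0.073) = min(1, 0.566) = 0.566
¬(β → γ) = 1 − 0.566 = 0.434
(γ ∨ γ) ∨ ¬(β → γ) = max(0.073, 0.434) = 0.434
¬(β ∨ β) ∨ ((γ ∨ γ) ∨ ¬(β → γ)) = max(0.493, 0.434) = 0.493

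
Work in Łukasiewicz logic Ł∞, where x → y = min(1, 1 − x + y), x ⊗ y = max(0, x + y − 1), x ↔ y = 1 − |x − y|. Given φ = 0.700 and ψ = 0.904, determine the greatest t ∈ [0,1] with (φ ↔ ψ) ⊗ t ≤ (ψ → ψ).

φ ↔ ψ = 1 − |0.700 − 0.904| = 1 − 0.204 = 0.796
So the left factor is φ ↔ ψ = 0.796.
ψ → ψ = min(1, 1 − 0.904 + 0.904) = min(1, 1.000) = 1.000
So the right-hand bound is ψ → ψ = 1.000.
The residuum of the Łukasiewicz t-norm gives the supremum: min(1, 1 − 0.796 + 1.000).
1 − 0.796 + 1.000 = 1.204, so t = min(1, 1.204) = 1.000.
Check: 0.796 ⊗ 1.000 = max(0, 0.796) = 0.796 ≤ 1.000.

1.000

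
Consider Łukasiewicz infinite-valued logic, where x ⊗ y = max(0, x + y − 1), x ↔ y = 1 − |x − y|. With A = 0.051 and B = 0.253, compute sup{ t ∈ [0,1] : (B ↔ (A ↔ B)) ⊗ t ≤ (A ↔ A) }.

A ↔ B = 1 − |0.051 − 0.253| = 1 − 0.202 = 0.798
B ↔ (A ↔ B) = 1 − |0.253 − 0.798| = 1 − 0.545 = 0.455
So the left factor is B ↔ (A ↔ B) = 0.455.
A ↔ A = 1 − |0.051 − 0.051| = 1 − 0.000 = 1.000
So the right-hand bound is A ↔ A = 1.000.
The residuum of the Łukasiewicz t-norm gives the supremum: min(1, 1 − 0.455 + 1.000).
1 − 0.455 + 1.000 = 1.545, so t = min(1, 1.545) = 1.000.
Check: 0.455 ⊗ 1.000 = max(0, 0.455) = 0.455 ≤ 1.000.

1.000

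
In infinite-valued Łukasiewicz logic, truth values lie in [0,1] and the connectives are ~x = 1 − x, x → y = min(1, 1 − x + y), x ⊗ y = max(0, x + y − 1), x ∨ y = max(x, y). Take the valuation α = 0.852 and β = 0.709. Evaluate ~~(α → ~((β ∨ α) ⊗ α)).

β ∨ α = max(0.709, 0.852) = 0.852
(β ∨ α) ⊗ α = max(0, 0.852 + 0.852 − 1) = max(0, 0.704) = 0.704
~((β ∨ α) ⊗ α) = 1 − 0.704 = 0.296
α → ~((β ∨ α) ⊗ α) = min(1, 1 − 0.852 + 0.296) = min(1, 0.444) = 0.444
~(α → ~((β ∨ α) ⊗ α)) = 1 − 0.444 = 0.556
~~(α → ~((β ∨ α) ⊗ α)) = 1 − 0.556 = 0.444

0.444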